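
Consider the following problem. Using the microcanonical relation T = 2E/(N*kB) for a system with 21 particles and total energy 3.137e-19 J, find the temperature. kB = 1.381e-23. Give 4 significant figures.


Step 1: Numerator = 2*E = 2*3.137e-19 = 6.274e-19 J
Step 2: Denominator = N*kB = 21*1.381e-23 = 2.9e-22
Step 3: T = 6.274e-19 / 2.9e-22 = 2163 K

2163


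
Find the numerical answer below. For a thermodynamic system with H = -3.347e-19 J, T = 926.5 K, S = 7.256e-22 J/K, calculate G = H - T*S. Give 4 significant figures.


Step 1: T*S = 926.5 * 7.256e-22 = 6.723e-19 J
Step 2: G = H - T*S = -3.347e-19 - 6.723e-19
Step 3: G = -1.007e-18 J

-1.007e-18


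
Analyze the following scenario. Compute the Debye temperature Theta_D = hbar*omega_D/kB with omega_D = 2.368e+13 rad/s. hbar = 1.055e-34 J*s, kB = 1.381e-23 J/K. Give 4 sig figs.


Step 1: hbar*omega_D = 1.055e-34 * 2.368e+13 = 2.498e-21 J
Step 2: Theta_D = 2.498e-21 / 1.381e-23
Step 3: Theta_D = 180.9 K

180.9


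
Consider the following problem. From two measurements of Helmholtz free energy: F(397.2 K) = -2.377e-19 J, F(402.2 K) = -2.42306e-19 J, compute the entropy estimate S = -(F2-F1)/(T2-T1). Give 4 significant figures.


Step 1: dF = F2 - F1 = -2.42306e-19 - (-2.377e-19) = -4.606e-21 J
Step 2: dT = T2 - T1 = 402.2 - 397.2 = 5 K
Step 3: S = -dF/dT = -(-4.606e-21)/5 = 9.212e-22 J/K

9.212e-22


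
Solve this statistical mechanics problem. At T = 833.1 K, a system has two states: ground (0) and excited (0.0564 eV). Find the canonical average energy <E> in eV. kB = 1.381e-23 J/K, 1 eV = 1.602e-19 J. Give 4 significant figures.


Step 1: beta*E = 0.0564*1.602e-19/(1.381e-23*833.1) = 0.7853
Step 2: exp(-beta*E) = 0.456
Step 3: <E> = 0.0564*0.456/(1+0.456) = 0.01766 eV

0.01766


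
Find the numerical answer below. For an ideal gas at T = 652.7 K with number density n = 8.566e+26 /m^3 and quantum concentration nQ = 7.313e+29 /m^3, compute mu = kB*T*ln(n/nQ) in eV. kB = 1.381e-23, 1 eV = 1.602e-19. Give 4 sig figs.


Step 1: n/nQ = 8.566e+26/7.313e+29 = 0.001171
Step 2: ln(n/nQ) = -6.75
Step 3: mu = kB*T*ln(n/nQ) = 9.014e-21*-6.75 = -6.084e-20 J
Step 4: Convert to eV: -6.084e-20/1.602e-19 = -0.3798 eV

-0.3798


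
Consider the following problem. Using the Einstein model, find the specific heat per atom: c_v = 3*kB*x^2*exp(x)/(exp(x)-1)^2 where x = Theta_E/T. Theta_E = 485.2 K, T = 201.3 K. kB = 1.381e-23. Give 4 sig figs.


Step 1: x = Theta_E/T = 485.2/201.3 = 2.41
Step 2: x^2 = 5.81
Step 3: exp(x) = 11.14
Step 4: c_v = 3*1.381e-23*5.81*11.14/(11.14-1)^2 = 2.608e-23

2.608e-23


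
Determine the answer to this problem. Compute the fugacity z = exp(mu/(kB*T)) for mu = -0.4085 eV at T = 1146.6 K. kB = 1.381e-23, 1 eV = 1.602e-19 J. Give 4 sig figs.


Step 1: Convert mu to Joules: -0.4085*1.602e-19 = -6.544e-20 J
Step 2: kB*T = 1.381e-23*1146.6 = 1.583e-20 J
Step 3: mu/(kB*T) = -4.133
Step 4: z = exp(-4.133) = 0.01604

0.01604


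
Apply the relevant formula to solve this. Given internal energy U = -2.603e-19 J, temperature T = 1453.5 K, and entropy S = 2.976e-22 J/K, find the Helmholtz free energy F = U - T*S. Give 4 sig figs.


Step 1: T*S = 1453.5 * 2.976e-22 = 4.326e-19 J
Step 2: F = U - T*S = -2.603e-19 - 4.326e-19
Step 3: F = -6.929e-19 J

-6.929e-19


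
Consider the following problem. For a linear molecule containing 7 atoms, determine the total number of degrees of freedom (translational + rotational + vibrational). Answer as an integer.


Step 1: Translational DOF = 3
Step 2: Rotational DOF (linear) = 2
Step 3: Vibrational DOF = 3*7 - 5 = 16
Step 4: Total = 3 + 2 + 16 = 21

21


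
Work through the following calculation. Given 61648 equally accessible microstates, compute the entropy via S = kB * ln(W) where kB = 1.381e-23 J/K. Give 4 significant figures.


Step 1: ln(W) = ln(61648) = 11.03
Step 2: S = kB * ln(W) = 1.381e-23 * 11.03
Step 3: S = 1.523e-22 J/K

1.523e-22


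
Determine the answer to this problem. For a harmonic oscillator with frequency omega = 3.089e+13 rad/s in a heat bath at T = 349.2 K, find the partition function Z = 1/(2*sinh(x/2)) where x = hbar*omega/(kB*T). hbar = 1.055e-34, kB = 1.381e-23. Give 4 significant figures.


Step 1: Compute x = hbar*omega/(kB*T) = 1.055e-34*3.089e+13/(1.381e-23*349.2) = 0.6758
Step 2: x/2 = 0.3379
Step 3: sinh(x/2) = 0.3444
Step 4: Z = 1/(2*0.3444) = 1.452

1.452


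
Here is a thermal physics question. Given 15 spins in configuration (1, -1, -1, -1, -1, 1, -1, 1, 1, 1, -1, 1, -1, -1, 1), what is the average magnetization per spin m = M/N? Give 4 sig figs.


Step 1: Count up spins (+1): 7, down spins (-1): 8
Step 2: Total magnetization M = 7 - 8 = -1
Step 3: m = M/N = -1/15 = -0.06667

-0.06667


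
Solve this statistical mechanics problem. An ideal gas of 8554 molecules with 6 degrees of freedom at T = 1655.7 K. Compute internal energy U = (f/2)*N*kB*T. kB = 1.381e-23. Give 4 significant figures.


Step 1: f/2 = 6/2 = 3.0
Step 2: N*kB*T = 8554*1.381e-23*1655.7 = 1.956e-16
Step 3: U = 3.0 * 1.956e-16 = 5.868e-16 J

5.868e-16


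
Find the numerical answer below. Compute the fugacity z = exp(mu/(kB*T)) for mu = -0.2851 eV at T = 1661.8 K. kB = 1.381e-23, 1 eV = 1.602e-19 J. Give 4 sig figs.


Step 1: Convert mu to Joules: -0.2851*1.602e-19 = -4.567e-20 J
Step 2: kB*T = 1.381e-23*1661.8 = 2.295e-20 J
Step 3: mu/(kB*T) = -1.99
Step 4: z = exp(-1.99) = 0.1367

0.1367


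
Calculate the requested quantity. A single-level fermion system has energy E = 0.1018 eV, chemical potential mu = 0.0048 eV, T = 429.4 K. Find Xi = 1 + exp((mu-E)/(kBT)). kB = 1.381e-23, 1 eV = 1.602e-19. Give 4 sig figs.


Step 1: (mu - E) = 0.0048 - 0.1018 = -0.097 eV
Step 2: x = (mu-E)*eV/(kB*T) = -0.097*1.602e-19/(1.381e-23*429.4) = -2.62
Step 3: exp(x) = 0.07277
Step 4: Xi = 1 + 0.07277 = 1.073

1.073


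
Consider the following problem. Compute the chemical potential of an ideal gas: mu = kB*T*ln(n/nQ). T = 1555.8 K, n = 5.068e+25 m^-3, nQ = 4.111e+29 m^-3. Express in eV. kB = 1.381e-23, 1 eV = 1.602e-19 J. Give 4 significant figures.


Step 1: n/nQ = 5.068e+25/4.111e+29 = 0.0001233
Step 2: ln(n/nQ) = -9.001
Step 3: mu = kB*T*ln(n/nQ) = 2.149e-20*-9.001 = -1.934e-19 J
Step 4: Convert to eV: -1.934e-19/1.602e-19 = -1.207 eV

-1.207


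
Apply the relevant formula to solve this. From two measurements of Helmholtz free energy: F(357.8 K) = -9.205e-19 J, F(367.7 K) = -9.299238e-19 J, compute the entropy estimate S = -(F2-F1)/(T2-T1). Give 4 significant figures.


Step 1: dF = F2 - F1 = -9.299238e-19 - (-9.205e-19) = -9.4238e-21 J
Step 2: dT = T2 - T1 = 367.7 - 357.8 = 9.9 K
Step 3: S = -dF/dT = -(-9.4238e-21)/9.9 = 9.519e-22 J/K

9.519e-22


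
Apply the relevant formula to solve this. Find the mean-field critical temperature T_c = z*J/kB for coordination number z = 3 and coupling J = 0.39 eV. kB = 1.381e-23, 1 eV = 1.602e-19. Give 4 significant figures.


Step 1: z*J = 3*0.39 = 1.17 eV
Step 2: Convert to Joules: 1.17*1.602e-19 = 1.874e-19 J
Step 3: T_c = 1.874e-19 / 1.381e-23 = 1.357e+04 K

1.357e+04


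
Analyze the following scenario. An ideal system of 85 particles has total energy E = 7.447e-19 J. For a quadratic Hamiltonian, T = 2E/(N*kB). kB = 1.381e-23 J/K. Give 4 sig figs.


Step 1: Numerator = 2*E = 2*7.447e-19 = 1.489e-18 J
Step 2: Denominator = N*kB = 85*1.381e-23 = 1.174e-21
Step 3: T = 1.489e-18 / 1.174e-21 = 1269 K

1269


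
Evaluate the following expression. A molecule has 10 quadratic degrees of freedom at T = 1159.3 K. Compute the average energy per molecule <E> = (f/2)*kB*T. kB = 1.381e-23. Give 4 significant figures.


Step 1: f/2 = 10/2 = 5
Step 2: kB*T = 1.381e-23 * 1159.3 = 1.601e-20
Step 3: <E> = 5 * 1.601e-20 = 8.005e-20 J

8.005e-20


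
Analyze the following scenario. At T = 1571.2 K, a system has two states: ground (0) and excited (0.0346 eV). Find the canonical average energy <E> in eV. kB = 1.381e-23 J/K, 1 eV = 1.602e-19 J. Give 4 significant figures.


Step 1: beta*E = 0.0346*1.602e-19/(1.381e-23*1571.2) = 0.2555
Step 2: exp(-beta*E) = 0.7746
Step 3: <E> = 0.0346*0.7746/(1+0.7746) = 0.0151 eV

0.0151


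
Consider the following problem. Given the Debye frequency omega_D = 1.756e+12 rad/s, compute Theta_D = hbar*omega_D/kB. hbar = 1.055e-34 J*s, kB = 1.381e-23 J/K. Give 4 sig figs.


Step 1: hbar*omega_D = 1.055e-34 * 1.756e+12 = 1.853e-22 J
Step 2: Theta_D = 1.853e-22 / 1.381e-23
Step 3: Theta_D = 13.41 K

13.41


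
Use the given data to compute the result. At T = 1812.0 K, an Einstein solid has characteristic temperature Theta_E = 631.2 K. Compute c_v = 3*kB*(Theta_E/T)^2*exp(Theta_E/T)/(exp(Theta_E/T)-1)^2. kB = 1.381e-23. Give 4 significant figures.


Step 1: x = Theta_E/T = 631.2/1812.0 = 0.3483
Step 2: x^2 = 0.1213
Step 3: exp(x) = 1.417
Step 4: c_v = 3*1.381e-23*0.1213*1.417/(1.417-1)^2 = 4.101e-23

4.101e-23


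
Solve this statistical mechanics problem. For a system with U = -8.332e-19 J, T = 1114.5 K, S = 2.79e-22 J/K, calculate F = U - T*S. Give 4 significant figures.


Step 1: T*S = 1114.5 * 2.79e-22 = 3.109e-19 J
Step 2: F = U - T*S = -8.332e-19 - 3.109e-19
Step 3: F = -1.144e-18 J

-1.144e-18


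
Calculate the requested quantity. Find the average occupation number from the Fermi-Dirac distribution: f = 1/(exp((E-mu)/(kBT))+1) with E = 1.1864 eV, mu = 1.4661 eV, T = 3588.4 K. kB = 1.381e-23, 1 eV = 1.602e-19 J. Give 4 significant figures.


Step 1: (E - mu) = 1.1864 - 1.4661 = -0.2797 eV
Step 2: Convert: (E-mu)*eV = -4.481e-20 J
Step 3: x = (E-mu)*eV/(kB*T) = -0.9042
Step 4: f = 1/(exp(-0.9042)+1) = 0.7118

0.7118


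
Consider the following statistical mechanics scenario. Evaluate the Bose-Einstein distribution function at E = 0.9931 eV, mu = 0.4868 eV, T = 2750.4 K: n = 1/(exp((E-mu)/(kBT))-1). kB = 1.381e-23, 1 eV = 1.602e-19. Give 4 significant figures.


Step 1: (E - mu) = 0.5063 eV
Step 2: x = (E-mu)*eV/(kB*T) = 0.5063*1.602e-19/(1.381e-23*2750.4) = 2.135
Step 3: exp(x) = 8.46
Step 4: n = 1/(exp(x)-1) = 0.134

0.134


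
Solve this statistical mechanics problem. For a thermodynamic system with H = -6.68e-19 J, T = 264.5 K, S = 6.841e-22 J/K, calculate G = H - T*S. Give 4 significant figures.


Step 1: T*S = 264.5 * 6.841e-22 = 1.809e-19 J
Step 2: G = H - T*S = -6.68e-19 - 1.809e-19
Step 3: G = -8.489e-19 J

-8.489e-19


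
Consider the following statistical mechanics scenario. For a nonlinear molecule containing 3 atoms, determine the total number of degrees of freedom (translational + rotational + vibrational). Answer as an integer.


Step 1: Translational DOF = 3
Step 2: Rotational DOF (nonlinear) = 3
Step 3: Vibrational DOF = 3*3 - 6 = 3
Step 4: Total = 3 + 3 + 3 = 9

9


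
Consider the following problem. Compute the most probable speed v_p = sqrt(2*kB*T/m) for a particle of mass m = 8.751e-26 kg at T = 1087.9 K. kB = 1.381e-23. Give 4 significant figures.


Step 1: Numerator = 2*kB*T = 2*1.381e-23*1087.9 = 3.005e-20
Step 2: Ratio = 3.005e-20 / 8.751e-26 = 3.434e+05
Step 3: v_p = sqrt(3.434e+05) = 586 m/s

586


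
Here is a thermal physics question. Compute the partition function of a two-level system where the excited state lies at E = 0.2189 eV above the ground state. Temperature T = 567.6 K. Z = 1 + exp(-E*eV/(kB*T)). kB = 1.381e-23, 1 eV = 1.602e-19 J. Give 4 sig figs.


Step 1: Compute beta*E = E*eV/(kB*T) = 0.2189*1.602e-19/(1.381e-23*567.6) = 4.474
Step 2: exp(-beta*E) = exp(-4.474) = 0.0114
Step 3: Z = 1 + 0.0114 = 1.011

1.011


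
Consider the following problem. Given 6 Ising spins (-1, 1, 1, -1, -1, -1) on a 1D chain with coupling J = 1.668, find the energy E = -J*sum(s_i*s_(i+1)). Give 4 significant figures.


Step 1: Nearest-neighbor products: -1, 1, -1, 1, 1
Step 2: Sum of products = 1
Step 3: E = -1.668 * 1 = -1.668

-1.668


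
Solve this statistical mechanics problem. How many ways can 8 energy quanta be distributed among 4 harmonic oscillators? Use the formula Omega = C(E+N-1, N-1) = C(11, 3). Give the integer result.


Step 1: Use binomial coefficient C(11, 3)
Step 2: Numerator = 11! / 8!
Step 3: Denominator = 3!
Step 4: Omega = 165

165


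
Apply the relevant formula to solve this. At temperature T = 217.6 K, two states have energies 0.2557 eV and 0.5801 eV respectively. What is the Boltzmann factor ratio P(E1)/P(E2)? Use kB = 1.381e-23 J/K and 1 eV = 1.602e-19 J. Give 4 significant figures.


Step 1: Compute energy difference dE = E1 - E2 = 0.2557 - 0.5801 = -0.3244 eV
Step 2: Convert to Joules: dE_J = -0.3244 * 1.602e-19 = -5.197e-20 J
Step 3: Compute exponent = -dE_J / (kB * T) = -(-5.197e-20) / (1.381e-23 * 217.6) = 17.29
Step 4: P(E1)/P(E2) = exp(17.29) = 3.24e+07

3.24e+07


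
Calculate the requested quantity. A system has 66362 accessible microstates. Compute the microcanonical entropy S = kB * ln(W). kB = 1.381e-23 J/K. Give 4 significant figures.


Step 1: ln(W) = ln(66362) = 11.1
Step 2: S = kB * ln(W) = 1.381e-23 * 11.1
Step 3: S = 1.533e-22 J/K

1.533e-22


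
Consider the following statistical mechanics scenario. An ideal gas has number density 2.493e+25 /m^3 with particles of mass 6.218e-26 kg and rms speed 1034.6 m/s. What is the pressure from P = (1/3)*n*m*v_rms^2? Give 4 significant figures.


Step 1: v_rms^2 = 1034.6^2 = 1.07e+06
Step 2: n*m = 2.493e+25*6.218e-26 = 1.55
Step 3: P = (1/3)*1.55*1.07e+06 = 5.531e+05 Pa

5.531e+05


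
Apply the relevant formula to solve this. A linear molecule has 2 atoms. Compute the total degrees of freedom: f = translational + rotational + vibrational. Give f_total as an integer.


Step 1: Translational DOF = 3
Step 2: Rotational DOF (linear) = 2
Step 3: Vibrational DOF = 3*2 - 5 = 1
Step 4: Total = 3 + 2 + 1 = 6

6


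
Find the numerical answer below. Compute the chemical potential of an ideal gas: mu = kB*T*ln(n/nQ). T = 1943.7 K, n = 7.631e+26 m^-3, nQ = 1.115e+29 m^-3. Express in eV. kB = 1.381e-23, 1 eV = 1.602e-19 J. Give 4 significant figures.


Step 1: n/nQ = 7.631e+26/1.115e+29 = 0.006844
Step 2: ln(n/nQ) = -4.984
Step 3: mu = kB*T*ln(n/nQ) = 2.684e-20*-4.984 = -1.338e-19 J
Step 4: Convert to eV: -1.338e-19/1.602e-19 = -0.8352 eV

-0.8352


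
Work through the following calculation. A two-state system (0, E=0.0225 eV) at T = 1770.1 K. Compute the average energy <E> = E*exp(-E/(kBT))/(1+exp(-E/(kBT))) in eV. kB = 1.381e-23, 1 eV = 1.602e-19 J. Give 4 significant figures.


Step 1: beta*E = 0.0225*1.602e-19/(1.381e-23*1770.1) = 0.1475
Step 2: exp(-beta*E) = 0.8629
Step 3: <E> = 0.0225*0.8629/(1+0.8629) = 0.01042 eV

0.01042


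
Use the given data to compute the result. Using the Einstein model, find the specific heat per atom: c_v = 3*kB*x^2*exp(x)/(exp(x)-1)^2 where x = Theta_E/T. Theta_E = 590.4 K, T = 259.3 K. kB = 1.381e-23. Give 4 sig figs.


Step 1: x = Theta_E/T = 590.4/259.3 = 2.277
Step 2: x^2 = 5.184
Step 3: exp(x) = 9.746
Step 4: c_v = 3*1.381e-23*5.184*9.746/(9.746-1)^2 = 2.736e-23

2.736e-23


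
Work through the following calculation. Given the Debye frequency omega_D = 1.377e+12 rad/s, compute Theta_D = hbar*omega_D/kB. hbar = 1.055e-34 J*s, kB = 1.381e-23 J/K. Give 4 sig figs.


Step 1: hbar*omega_D = 1.055e-34 * 1.377e+12 = 1.453e-22 J
Step 2: Theta_D = 1.453e-22 / 1.381e-23
Step 3: Theta_D = 10.52 K

10.52


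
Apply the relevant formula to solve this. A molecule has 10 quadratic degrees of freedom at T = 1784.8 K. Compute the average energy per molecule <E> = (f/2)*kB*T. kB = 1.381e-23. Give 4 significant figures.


Step 1: f/2 = 10/2 = 5
Step 2: kB*T = 1.381e-23 * 1784.8 = 2.465e-20
Step 3: <E> = 5 * 2.465e-20 = 1.232e-19 J

1.232e-19


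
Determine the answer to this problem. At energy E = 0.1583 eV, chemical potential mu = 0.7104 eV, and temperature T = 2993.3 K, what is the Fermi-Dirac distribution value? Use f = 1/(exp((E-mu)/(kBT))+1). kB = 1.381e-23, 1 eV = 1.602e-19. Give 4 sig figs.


Step 1: (E - mu) = 0.1583 - 0.7104 = -0.5521 eV
Step 2: Convert: (E-mu)*eV = -8.845e-20 J
Step 3: x = (E-mu)*eV/(kB*T) = -2.14
Step 4: f = 1/(exp(-2.14)+1) = 0.8947

0.8947


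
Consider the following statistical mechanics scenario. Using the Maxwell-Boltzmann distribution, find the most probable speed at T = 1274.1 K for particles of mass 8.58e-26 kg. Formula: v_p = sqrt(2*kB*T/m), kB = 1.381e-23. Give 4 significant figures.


Step 1: Numerator = 2*kB*T = 2*1.381e-23*1274.1 = 3.519e-20
Step 2: Ratio = 3.519e-20 / 8.58e-26 = 4.101e+05
Step 3: v_p = sqrt(4.101e+05) = 640.4 m/s

640.4


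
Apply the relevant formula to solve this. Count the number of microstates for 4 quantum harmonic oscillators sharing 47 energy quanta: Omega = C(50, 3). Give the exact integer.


Step 1: Use binomial coefficient C(50, 3)
Step 2: Numerator = 50! / 47!
Step 3: Denominator = 3!
Step 4: Omega = 19600

19600


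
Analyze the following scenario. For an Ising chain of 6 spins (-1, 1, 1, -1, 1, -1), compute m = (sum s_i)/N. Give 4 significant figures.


Step 1: Count up spins (+1): 3, down spins (-1): 3
Step 2: Total magnetization M = 3 - 3 = 0
Step 3: m = M/N = 0/6 = 0

0


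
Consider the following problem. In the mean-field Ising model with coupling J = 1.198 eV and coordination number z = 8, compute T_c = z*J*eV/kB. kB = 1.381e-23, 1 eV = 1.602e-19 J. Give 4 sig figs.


Step 1: z*J = 8*1.198 = 9.584 eV
Step 2: Convert to Joules: 9.584*1.602e-19 = 1.535e-18 J
Step 3: T_c = 1.535e-18 / 1.381e-23 = 1.112e+05 K

1.112e+05


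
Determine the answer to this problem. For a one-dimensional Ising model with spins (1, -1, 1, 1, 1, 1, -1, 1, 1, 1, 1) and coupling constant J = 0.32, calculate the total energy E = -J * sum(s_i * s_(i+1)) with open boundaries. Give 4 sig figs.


Step 1: Nearest-neighbor products: -1, -1, 1, 1, 1, -1, -1, 1, 1, 1
Step 2: Sum of products = 2
Step 3: E = -0.32 * 2 = -0.64

-0.64


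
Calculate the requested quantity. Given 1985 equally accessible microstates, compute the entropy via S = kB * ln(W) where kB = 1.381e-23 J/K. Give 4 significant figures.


Step 1: ln(W) = ln(1985) = 7.593
Step 2: S = kB * ln(W) = 1.381e-23 * 7.593
Step 3: S = 1.049e-22 J/K

1.049e-22


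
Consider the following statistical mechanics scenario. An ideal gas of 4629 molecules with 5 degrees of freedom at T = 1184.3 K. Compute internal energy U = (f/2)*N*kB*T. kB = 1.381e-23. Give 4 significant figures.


Step 1: f/2 = 5/2 = 2.5
Step 2: N*kB*T = 4629*1.381e-23*1184.3 = 7.571e-17
Step 3: U = 2.5 * 7.571e-17 = 1.893e-16 J

1.893e-16


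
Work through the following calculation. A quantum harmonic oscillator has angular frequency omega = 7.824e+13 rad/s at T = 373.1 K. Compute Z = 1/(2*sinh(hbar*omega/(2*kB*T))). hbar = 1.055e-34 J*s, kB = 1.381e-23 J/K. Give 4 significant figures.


Step 1: Compute x = hbar*omega/(kB*T) = 1.055e-34*7.824e+13/(1.381e-23*373.1) = 1.602
Step 2: x/2 = 0.801
Step 3: sinh(x/2) = 0.8894
Step 4: Z = 1/(2*0.8894) = 0.5621

0.5621


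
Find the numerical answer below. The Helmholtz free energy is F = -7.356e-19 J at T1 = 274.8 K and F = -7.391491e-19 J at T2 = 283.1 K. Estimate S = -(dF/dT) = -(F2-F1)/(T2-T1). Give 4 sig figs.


Step 1: dF = F2 - F1 = -7.391491e-19 - (-7.356e-19) = -3.5491e-21 J
Step 2: dT = T2 - T1 = 283.1 - 274.8 = 8.3 K
Step 3: S = -dF/dT = -(-3.5491e-21)/8.3 = 4.276e-22 J/K

4.276e-22


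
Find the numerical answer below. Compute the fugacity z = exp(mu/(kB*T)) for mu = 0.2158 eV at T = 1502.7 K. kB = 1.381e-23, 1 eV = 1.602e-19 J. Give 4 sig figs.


Step 1: Convert mu to Joules: 0.2158*1.602e-19 = 3.457e-20 J
Step 2: kB*T = 1.381e-23*1502.7 = 2.075e-20 J
Step 3: mu/(kB*T) = 1.666
Step 4: z = exp(1.666) = 5.29

5.29


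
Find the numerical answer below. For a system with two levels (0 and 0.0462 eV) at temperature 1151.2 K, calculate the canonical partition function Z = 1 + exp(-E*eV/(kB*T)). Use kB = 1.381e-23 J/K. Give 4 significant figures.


Step 1: Compute beta*E = E*eV/(kB*T) = 0.0462*1.602e-19/(1.381e-23*1151.2) = 0.4655
Step 2: exp(-beta*E) = exp(-0.4655) = 0.6278
Step 3: Z = 1 + 0.6278 = 1.628

1.628


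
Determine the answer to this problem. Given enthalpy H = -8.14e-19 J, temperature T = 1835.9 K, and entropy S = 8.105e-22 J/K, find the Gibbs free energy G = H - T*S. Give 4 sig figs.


Step 1: T*S = 1835.9 * 8.105e-22 = 1.488e-18 J
Step 2: G = H - T*S = -8.14e-19 - 1.488e-18
Step 3: G = -2.302e-18 J

-2.302e-18


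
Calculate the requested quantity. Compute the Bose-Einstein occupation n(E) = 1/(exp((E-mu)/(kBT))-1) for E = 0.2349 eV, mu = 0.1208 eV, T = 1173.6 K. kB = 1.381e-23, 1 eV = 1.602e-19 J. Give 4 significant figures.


Step 1: (E - mu) = 0.1141 eV
Step 2: x = (E-mu)*eV/(kB*T) = 0.1141*1.602e-19/(1.381e-23*1173.6) = 1.128
Step 3: exp(x) = 3.089
Step 4: n = 1/(exp(x)-1) = 0.4787

0.4787


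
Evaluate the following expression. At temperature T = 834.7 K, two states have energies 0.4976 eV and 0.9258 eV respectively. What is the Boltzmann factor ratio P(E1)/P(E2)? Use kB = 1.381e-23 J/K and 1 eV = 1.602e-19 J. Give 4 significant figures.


Step 1: Compute energy difference dE = E1 - E2 = 0.4976 - 0.9258 = -0.4282 eV
Step 2: Convert to Joules: dE_J = -0.4282 * 1.602e-19 = -6.86e-20 J
Step 3: Compute exponent = -dE_J / (kB * T) = -(-6.86e-20) / (1.381e-23 * 834.7) = 5.951
Step 4: P(E1)/P(E2) = exp(5.951) = 384.1

384.1


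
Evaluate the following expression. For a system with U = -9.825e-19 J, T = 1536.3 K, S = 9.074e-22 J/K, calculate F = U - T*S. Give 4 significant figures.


Step 1: T*S = 1536.3 * 9.074e-22 = 1.394e-18 J
Step 2: F = U - T*S = -9.825e-19 - 1.394e-18
Step 3: F = -2.377e-18 J

-2.377e-18


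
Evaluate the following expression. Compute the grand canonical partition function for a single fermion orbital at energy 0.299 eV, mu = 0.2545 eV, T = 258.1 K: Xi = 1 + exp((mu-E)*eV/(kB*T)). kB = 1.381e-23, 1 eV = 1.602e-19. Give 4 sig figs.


Step 1: (mu - E) = 0.2545 - 0.299 = -0.0445 eV
Step 2: x = (mu-E)*eV/(kB*T) = -0.0445*1.602e-19/(1.381e-23*258.1) = -2
Step 3: exp(x) = 0.1353
Step 4: Xi = 1 + 0.1353 = 1.135

1.135


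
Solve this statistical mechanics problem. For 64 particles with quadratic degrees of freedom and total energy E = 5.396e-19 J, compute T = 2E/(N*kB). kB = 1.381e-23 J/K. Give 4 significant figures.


Step 1: Numerator = 2*E = 2*5.396e-19 = 1.079e-18 J
Step 2: Denominator = N*kB = 64*1.381e-23 = 8.838e-22
Step 3: T = 1.079e-18 / 8.838e-22 = 1221 K

1221


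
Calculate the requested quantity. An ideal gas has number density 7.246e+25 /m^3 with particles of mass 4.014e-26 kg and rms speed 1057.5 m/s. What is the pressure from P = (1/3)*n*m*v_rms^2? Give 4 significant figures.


Step 1: v_rms^2 = 1057.5^2 = 1.118e+06
Step 2: n*m = 7.246e+25*4.014e-26 = 2.909
Step 3: P = (1/3)*2.909*1.118e+06 = 1.084e+06 Pa

1.084e+06


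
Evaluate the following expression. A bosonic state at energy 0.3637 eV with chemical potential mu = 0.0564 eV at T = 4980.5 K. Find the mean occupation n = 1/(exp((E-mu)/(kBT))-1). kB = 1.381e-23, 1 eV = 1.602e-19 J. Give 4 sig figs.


Step 1: (E - mu) = 0.3073 eV
Step 2: x = (E-mu)*eV/(kB*T) = 0.3073*1.602e-19/(1.381e-23*4980.5) = 0.7157
Step 3: exp(x) = 2.046
Step 4: n = 1/(exp(x)-1) = 0.9563

0.9563


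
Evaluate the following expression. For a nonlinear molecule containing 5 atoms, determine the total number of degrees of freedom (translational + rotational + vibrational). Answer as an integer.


Step 1: Translational DOF = 3
Step 2: Rotational DOF (nonlinear) = 3
Step 3: Vibrational DOF = 3*5 - 6 = 9
Step 4: Total = 3 + 3 + 9 = 15

15


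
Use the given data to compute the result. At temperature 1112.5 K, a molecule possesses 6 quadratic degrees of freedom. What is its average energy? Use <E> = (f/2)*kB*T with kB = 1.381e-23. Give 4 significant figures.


Step 1: f/2 = 6/2 = 3
Step 2: kB*T = 1.381e-23 * 1112.5 = 1.536e-20
Step 3: <E> = 3 * 1.536e-20 = 4.609e-20 J

4.609e-20


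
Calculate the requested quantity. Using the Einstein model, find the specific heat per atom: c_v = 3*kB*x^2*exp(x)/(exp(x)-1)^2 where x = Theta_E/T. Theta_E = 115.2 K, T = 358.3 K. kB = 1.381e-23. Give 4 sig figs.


Step 1: x = Theta_E/T = 115.2/358.3 = 0.3215
Step 2: x^2 = 0.1034
Step 3: exp(x) = 1.379
Step 4: c_v = 3*1.381e-23*0.1034*1.379/(1.379-1)^2 = 4.107e-23

4.107e-23


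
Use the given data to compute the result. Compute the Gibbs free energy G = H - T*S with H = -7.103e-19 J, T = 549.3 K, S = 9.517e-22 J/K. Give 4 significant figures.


Step 1: T*S = 549.3 * 9.517e-22 = 5.228e-19 J
Step 2: G = H - T*S = -7.103e-19 - 5.228e-19
Step 3: G = -1.233e-18 J

-1.233e-18


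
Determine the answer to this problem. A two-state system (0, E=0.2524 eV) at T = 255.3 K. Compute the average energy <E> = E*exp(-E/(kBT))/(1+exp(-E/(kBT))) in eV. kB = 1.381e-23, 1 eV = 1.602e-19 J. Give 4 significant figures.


Step 1: beta*E = 0.2524*1.602e-19/(1.381e-23*255.3) = 11.47
Step 2: exp(-beta*E) = 1.045e-05
Step 3: <E> = 0.2524*1.045e-05/(1+1.045e-05) = 2.639e-06 eV

2.639e-06


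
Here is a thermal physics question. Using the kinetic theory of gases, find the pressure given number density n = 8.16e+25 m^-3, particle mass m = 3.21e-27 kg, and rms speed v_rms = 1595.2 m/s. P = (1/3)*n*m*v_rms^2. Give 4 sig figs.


Step 1: v_rms^2 = 1595.2^2 = 2.545e+06
Step 2: n*m = 8.16e+25*3.21e-27 = 0.2619
Step 3: P = (1/3)*0.2619*2.545e+06 = 2.222e+05 Pa

2.222e+05


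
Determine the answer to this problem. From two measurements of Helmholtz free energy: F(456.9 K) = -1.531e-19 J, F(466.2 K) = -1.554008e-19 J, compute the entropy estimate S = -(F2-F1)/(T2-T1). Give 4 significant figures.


Step 1: dF = F2 - F1 = -1.554008e-19 - (-1.531e-19) = -2.3008e-21 J
Step 2: dT = T2 - T1 = 466.2 - 456.9 = 9.3 K
Step 3: S = -dF/dT = -(-2.3008e-21)/9.3 = 2.474e-22 J/K

2.474e-22


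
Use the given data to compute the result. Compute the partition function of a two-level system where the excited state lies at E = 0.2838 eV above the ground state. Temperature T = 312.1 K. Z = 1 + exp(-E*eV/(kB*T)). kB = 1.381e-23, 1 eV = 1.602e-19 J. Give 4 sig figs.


Step 1: Compute beta*E = E*eV/(kB*T) = 0.2838*1.602e-19/(1.381e-23*312.1) = 10.55
Step 2: exp(-beta*E) = exp(-10.55) = 2.623e-05
Step 3: Z = 1 + 2.623e-05 = 1

1


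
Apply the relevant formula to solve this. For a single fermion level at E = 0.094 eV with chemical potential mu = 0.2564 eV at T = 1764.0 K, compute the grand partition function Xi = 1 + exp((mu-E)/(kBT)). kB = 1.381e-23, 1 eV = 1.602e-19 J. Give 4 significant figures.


Step 1: (mu - E) = 0.2564 - 0.094 = 0.1624 eV
Step 2: x = (mu-E)*eV/(kB*T) = 0.1624*1.602e-19/(1.381e-23*1764.0) = 1.068
Step 3: exp(x) = 2.909
Step 4: Xi = 1 + 2.909 = 3.909

3.909


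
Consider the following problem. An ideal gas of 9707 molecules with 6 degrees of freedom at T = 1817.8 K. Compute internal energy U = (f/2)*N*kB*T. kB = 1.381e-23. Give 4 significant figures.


Step 1: f/2 = 6/2 = 3.0
Step 2: N*kB*T = 9707*1.381e-23*1817.8 = 2.437e-16
Step 3: U = 3.0 * 2.437e-16 = 7.31e-16 J

7.31e-16


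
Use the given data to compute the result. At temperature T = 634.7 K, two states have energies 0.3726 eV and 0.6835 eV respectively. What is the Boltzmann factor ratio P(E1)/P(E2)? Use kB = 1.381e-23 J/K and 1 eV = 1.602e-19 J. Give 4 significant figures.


Step 1: Compute energy difference dE = E1 - E2 = 0.3726 - 0.6835 = -0.3109 eV
Step 2: Convert to Joules: dE_J = -0.3109 * 1.602e-19 = -4.981e-20 J
Step 3: Compute exponent = -dE_J / (kB * T) = -(-4.981e-20) / (1.381e-23 * 634.7) = 5.682
Step 4: P(E1)/P(E2) = exp(5.682) = 293.6

293.6


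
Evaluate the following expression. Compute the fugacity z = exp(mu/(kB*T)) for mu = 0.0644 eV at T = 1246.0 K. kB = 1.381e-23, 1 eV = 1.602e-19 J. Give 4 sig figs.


Step 1: Convert mu to Joules: 0.0644*1.602e-19 = 1.032e-20 J
Step 2: kB*T = 1.381e-23*1246.0 = 1.721e-20 J
Step 3: mu/(kB*T) = 0.5996
Step 4: z = exp(0.5996) = 1.821

1.821


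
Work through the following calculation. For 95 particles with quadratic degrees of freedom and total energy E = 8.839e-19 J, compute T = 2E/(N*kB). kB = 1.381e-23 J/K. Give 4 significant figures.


Step 1: Numerator = 2*E = 2*8.839e-19 = 1.768e-18 J
Step 2: Denominator = N*kB = 95*1.381e-23 = 1.312e-21
Step 3: T = 1.768e-18 / 1.312e-21 = 1347 K

1347


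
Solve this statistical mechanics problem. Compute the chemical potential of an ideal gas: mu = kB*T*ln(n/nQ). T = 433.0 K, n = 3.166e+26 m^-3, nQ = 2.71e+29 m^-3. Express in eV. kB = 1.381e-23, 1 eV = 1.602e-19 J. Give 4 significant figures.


Step 1: n/nQ = 3.166e+26/2.71e+29 = 0.001168
Step 2: ln(n/nQ) = -6.752
Step 3: mu = kB*T*ln(n/nQ) = 5.98e-21*-6.752 = -4.038e-20 J
Step 4: Convert to eV: -4.038e-20/1.602e-19 = -0.252 eV

-0.252


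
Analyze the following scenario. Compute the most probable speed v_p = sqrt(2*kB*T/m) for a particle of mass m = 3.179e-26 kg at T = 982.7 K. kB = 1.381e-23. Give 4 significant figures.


Step 1: Numerator = 2*kB*T = 2*1.381e-23*982.7 = 2.714e-20
Step 2: Ratio = 2.714e-20 / 3.179e-26 = 8.538e+05
Step 3: v_p = sqrt(8.538e+05) = 924 m/s

924


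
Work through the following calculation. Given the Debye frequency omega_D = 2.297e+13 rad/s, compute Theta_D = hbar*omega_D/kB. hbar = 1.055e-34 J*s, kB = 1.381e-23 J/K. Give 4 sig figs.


Step 1: hbar*omega_D = 1.055e-34 * 2.297e+13 = 2.423e-21 J
Step 2: Theta_D = 2.423e-21 / 1.381e-23
Step 3: Theta_D = 175.5 K

175.5


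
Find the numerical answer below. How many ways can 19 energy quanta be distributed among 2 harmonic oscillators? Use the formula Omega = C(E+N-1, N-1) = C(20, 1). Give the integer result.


Step 1: Use binomial coefficient C(20, 1)
Step 2: Numerator = 20! / 19!
Step 3: Denominator = 1!
Step 4: Omega = 20

20


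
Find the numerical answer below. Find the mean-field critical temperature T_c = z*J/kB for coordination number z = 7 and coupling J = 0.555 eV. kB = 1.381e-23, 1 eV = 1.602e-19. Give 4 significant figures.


Step 1: z*J = 7*0.555 = 3.885 eV
Step 2: Convert to Joules: 3.885*1.602e-19 = 6.224e-19 J
Step 3: T_c = 6.224e-19 / 1.381e-23 = 4.507e+04 K

4.507e+04


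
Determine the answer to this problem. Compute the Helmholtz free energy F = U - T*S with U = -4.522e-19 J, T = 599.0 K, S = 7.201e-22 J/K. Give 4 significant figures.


Step 1: T*S = 599.0 * 7.201e-22 = 4.313e-19 J
Step 2: F = U - T*S = -4.522e-19 - 4.313e-19
Step 3: F = -8.835e-19 J

-8.835e-19


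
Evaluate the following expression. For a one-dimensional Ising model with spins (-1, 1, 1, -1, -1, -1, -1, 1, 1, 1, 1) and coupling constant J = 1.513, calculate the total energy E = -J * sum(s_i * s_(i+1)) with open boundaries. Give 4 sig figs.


Step 1: Nearest-neighbor products: -1, 1, -1, 1, 1, 1, -1, 1, 1, 1
Step 2: Sum of products = 4
Step 3: E = -1.513 * 4 = -6.052

-6.052


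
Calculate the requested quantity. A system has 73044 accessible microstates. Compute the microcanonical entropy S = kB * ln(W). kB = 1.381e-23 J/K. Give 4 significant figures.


Step 1: ln(W) = ln(73044) = 11.2
Step 2: S = kB * ln(W) = 1.381e-23 * 11.2
Step 3: S = 1.547e-22 J/K

1.547e-22


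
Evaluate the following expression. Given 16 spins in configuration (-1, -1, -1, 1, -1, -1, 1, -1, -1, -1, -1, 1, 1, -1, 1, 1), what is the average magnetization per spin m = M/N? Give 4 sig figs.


Step 1: Count up spins (+1): 6, down spins (-1): 10
Step 2: Total magnetization M = 6 - 10 = -4
Step 3: m = M/N = -4/16 = -0.25

-0.25


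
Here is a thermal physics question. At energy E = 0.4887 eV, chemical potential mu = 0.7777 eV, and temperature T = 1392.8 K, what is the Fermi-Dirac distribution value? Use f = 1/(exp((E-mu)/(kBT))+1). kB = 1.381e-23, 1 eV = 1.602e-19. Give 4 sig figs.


Step 1: (E - mu) = 0.4887 - 0.7777 = -0.289 eV
Step 2: Convert: (E-mu)*eV = -4.63e-20 J
Step 3: x = (E-mu)*eV/(kB*T) = -2.407
Step 4: f = 1/(exp(-2.407)+1) = 0.9174

0.9174


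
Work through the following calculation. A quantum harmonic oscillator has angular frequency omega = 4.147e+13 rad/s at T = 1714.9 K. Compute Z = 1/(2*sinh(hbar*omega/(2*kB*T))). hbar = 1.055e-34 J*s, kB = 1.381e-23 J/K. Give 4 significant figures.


Step 1: Compute x = hbar*omega/(kB*T) = 1.055e-34*4.147e+13/(1.381e-23*1714.9) = 0.1847
Step 2: x/2 = 0.09237
Step 3: sinh(x/2) = 0.0925
Step 4: Z = 1/(2*0.0925) = 5.405

5.405


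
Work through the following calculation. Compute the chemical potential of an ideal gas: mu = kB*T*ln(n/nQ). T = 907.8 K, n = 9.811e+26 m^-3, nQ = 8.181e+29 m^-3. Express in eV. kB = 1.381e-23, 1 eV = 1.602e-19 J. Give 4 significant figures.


Step 1: n/nQ = 9.811e+26/8.181e+29 = 0.001199
Step 2: ln(n/nQ) = -6.726
Step 3: mu = kB*T*ln(n/nQ) = 1.254e-20*-6.726 = -8.432e-20 J
Step 4: Convert to eV: -8.432e-20/1.602e-19 = -0.5264 eV

-0.5264


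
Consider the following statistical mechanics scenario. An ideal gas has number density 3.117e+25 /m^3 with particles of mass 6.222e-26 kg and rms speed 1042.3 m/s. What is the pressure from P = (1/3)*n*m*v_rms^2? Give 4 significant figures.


Step 1: v_rms^2 = 1042.3^2 = 1.086e+06
Step 2: n*m = 3.117e+25*6.222e-26 = 1.939
Step 3: P = (1/3)*1.939*1.086e+06 = 7.023e+05 Pa

7.023e+05


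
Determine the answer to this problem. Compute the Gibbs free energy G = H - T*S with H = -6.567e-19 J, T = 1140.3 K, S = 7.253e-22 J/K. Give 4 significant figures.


Step 1: T*S = 1140.3 * 7.253e-22 = 8.271e-19 J
Step 2: G = H - T*S = -6.567e-19 - 8.271e-19
Step 3: G = -1.484e-18 J

-1.484e-18


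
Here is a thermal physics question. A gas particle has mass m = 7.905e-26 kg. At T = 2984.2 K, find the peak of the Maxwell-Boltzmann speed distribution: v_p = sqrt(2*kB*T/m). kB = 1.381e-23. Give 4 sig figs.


Step 1: Numerator = 2*kB*T = 2*1.381e-23*2984.2 = 8.242e-20
Step 2: Ratio = 8.242e-20 / 7.905e-26 = 1.043e+06
Step 3: v_p = sqrt(1.043e+06) = 1021 m/s

1021


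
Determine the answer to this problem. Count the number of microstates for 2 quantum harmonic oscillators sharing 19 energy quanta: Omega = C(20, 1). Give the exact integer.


Step 1: Use binomial coefficient C(20, 1)
Step 2: Numerator = 20! / 19!
Step 3: Denominator = 1!
Step 4: Omega = 20

20


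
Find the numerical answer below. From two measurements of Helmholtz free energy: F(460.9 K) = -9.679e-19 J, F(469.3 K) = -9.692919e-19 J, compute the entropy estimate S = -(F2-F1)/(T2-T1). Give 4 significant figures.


Step 1: dF = F2 - F1 = -9.692919e-19 - (-9.679e-19) = -1.3919e-21 J
Step 2: dT = T2 - T1 = 469.3 - 460.9 = 8.4 K
Step 3: S = -dF/dT = -(-1.3919e-21)/8.4 = 1.657e-22 J/K

1.657e-22


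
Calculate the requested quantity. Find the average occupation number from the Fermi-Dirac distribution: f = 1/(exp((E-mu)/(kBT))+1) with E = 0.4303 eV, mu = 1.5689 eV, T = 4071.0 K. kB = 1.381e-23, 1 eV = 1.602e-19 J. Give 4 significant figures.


Step 1: (E - mu) = 0.4303 - 1.5689 = -1.139 eV
Step 2: Convert: (E-mu)*eV = -1.824e-19 J
Step 3: x = (E-mu)*eV/(kB*T) = -3.244
Step 4: f = 1/(exp(-3.244)+1) = 0.9625

0.9625


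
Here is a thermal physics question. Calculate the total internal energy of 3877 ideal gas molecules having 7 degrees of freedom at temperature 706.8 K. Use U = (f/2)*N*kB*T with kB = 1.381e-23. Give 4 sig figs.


Step 1: f/2 = 7/2 = 3.5
Step 2: N*kB*T = 3877*1.381e-23*706.8 = 3.784e-17
Step 3: U = 3.5 * 3.784e-17 = 1.325e-16 J

1.325e-16


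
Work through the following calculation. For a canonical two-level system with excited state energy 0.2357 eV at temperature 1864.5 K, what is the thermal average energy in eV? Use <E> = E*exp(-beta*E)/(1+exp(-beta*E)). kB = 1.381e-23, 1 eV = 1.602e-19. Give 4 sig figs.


Step 1: beta*E = 0.2357*1.602e-19/(1.381e-23*1864.5) = 1.466
Step 2: exp(-beta*E) = 0.2307
Step 3: <E> = 0.2357*0.2307/(1+0.2307) = 0.04419 eV

0.04419


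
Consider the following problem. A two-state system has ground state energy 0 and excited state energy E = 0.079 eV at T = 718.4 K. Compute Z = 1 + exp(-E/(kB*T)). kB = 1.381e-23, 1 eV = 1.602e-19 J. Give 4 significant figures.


Step 1: Compute beta*E = E*eV/(kB*T) = 0.079*1.602e-19/(1.381e-23*718.4) = 1.276
Step 2: exp(-beta*E) = exp(-1.276) = 0.2793
Step 3: Z = 1 + 0.2793 = 1.279

1.279


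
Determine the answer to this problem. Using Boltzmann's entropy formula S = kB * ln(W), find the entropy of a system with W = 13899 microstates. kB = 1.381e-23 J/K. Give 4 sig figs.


Step 1: ln(W) = ln(13899) = 9.54
Step 2: S = kB * ln(W) = 1.381e-23 * 9.54
Step 3: S = 1.317e-22 J/K

1.317e-22


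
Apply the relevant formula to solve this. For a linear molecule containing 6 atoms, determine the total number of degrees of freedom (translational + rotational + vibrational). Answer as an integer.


Step 1: Translational DOF = 3
Step 2: Rotational DOF (linear) = 2
Step 3: Vibrational DOF = 3*6 - 5 = 13
Step 4: Total = 3 + 2 + 13 = 18

18


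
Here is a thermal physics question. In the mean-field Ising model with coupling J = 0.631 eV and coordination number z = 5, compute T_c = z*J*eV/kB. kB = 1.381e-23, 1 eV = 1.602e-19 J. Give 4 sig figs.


Step 1: z*J = 5*0.631 = 3.155 eV
Step 2: Convert to Joules: 3.155*1.602e-19 = 5.054e-19 J
Step 3: T_c = 5.054e-19 / 1.381e-23 = 3.66e+04 K

3.66e+04


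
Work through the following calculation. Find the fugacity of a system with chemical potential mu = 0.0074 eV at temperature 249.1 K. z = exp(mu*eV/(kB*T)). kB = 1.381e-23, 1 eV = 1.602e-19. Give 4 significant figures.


Step 1: Convert mu to Joules: 0.0074*1.602e-19 = 1.185e-21 J
Step 2: kB*T = 1.381e-23*249.1 = 3.44e-21 J
Step 3: mu/(kB*T) = 0.3446
Step 4: z = exp(0.3446) = 1.411

1.411


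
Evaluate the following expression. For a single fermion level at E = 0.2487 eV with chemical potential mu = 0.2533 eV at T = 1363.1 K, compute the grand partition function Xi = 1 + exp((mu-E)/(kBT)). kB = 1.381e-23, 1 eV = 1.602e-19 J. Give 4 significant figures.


Step 1: (mu - E) = 0.2533 - 0.2487 = 0.0046 eV
Step 2: x = (mu-E)*eV/(kB*T) = 0.0046*1.602e-19/(1.381e-23*1363.1) = 0.03915
Step 3: exp(x) = 1.04
Step 4: Xi = 1 + 1.04 = 2.04

2.04


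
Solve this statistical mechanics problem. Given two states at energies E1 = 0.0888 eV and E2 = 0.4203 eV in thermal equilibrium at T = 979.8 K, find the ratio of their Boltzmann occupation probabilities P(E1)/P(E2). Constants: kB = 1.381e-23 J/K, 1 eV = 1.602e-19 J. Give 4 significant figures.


Step 1: Compute energy difference dE = E1 - E2 = 0.0888 - 0.4203 = -0.3315 eV
Step 2: Convert to Joules: dE_J = -0.3315 * 1.602e-19 = -5.311e-20 J
Step 3: Compute exponent = -dE_J / (kB * T) = -(-5.311e-20) / (1.381e-23 * 979.8) = 3.925
Step 4: P(E1)/P(E2) = exp(3.925) = 50.64

50.64


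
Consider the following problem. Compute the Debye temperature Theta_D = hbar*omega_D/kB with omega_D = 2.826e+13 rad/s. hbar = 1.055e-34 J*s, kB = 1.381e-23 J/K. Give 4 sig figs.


Step 1: hbar*omega_D = 1.055e-34 * 2.826e+13 = 2.981e-21 J
Step 2: Theta_D = 2.981e-21 / 1.381e-23
Step 3: Theta_D = 215.9 K

215.9


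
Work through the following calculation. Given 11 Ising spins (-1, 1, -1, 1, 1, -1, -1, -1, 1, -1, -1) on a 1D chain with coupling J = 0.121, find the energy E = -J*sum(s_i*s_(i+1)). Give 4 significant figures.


Step 1: Nearest-neighbor products: -1, -1, -1, 1, -1, 1, 1, -1, -1, 1
Step 2: Sum of products = -2
Step 3: E = -0.121 * -2 = 0.242

0.242


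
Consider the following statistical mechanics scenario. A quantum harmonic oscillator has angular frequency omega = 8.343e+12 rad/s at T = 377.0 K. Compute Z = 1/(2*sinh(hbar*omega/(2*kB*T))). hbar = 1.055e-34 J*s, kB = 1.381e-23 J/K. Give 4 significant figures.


Step 1: Compute x = hbar*omega/(kB*T) = 1.055e-34*8.343e+12/(1.381e-23*377.0) = 0.1691
Step 2: x/2 = 0.08453
Step 3: sinh(x/2) = 0.08463
Step 4: Z = 1/(2*0.08463) = 5.908

5.908


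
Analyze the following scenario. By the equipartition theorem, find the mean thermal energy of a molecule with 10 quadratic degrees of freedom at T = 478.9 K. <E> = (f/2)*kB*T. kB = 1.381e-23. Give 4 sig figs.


Step 1: f/2 = 10/2 = 5
Step 2: kB*T = 1.381e-23 * 478.9 = 6.614e-21
Step 3: <E> = 5 * 6.614e-21 = 3.307e-20 J

3.307e-20
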